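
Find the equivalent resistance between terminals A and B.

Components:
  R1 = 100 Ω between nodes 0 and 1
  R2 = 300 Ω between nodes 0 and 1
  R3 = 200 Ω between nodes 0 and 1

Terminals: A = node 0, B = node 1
Reduce the network between node 0 (A) and node 1 (B) by series/parallel combination:
  Rp1 = R1 ‖ R2 ‖ R3 (parallel, all between nodes 0 and 1) = 1/(1/100 + 1/300 + 1/200) = 54.55 Ω
R_eq = 54.55 Ω

Final answer: 54.55 Ω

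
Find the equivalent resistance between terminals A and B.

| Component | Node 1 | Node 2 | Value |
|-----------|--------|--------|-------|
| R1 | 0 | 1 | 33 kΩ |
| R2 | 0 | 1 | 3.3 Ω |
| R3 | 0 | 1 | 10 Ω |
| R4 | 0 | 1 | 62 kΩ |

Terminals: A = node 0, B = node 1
Reduce the network between node 0 (A) and node 1 (B) by series/parallel combination:
  Rp1 = R1 ‖ R2 ‖ R3 ‖ R4 (parallel, all between nodes 0 and 1) = 1/(1/33000 + 1/3.3 + 1/10 + 1/62000) = 2.481 Ω
R_eq = 2.481 Ω

Final answer: 2.481 Ω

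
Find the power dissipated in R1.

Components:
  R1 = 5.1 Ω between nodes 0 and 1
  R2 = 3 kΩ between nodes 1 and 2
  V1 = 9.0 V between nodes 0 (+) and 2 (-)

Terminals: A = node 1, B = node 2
Nodal analysis, taking node 2 as the 0 V reference.
Source V1 fixes V_0 = 9 V.
KCL at each unknown node (sum of currents leaving = 0; resistances in Ω):
  Node 1: (V_1 - 9)/5.1 + (V_1 - 0)/3000 = 0
Collecting terms: 0.1964 × V_1 = 1.765  =>  V_1 = 8.985 V
I_R1 = (V_0 - V_1)/R1 = (9 - 8.985)/5.1 = 0.002995 A
P_R1 = I_R1² × R1 = (0.002995)² × 5.1 = 0.00004574 W

Final answer: 4.574e-05 W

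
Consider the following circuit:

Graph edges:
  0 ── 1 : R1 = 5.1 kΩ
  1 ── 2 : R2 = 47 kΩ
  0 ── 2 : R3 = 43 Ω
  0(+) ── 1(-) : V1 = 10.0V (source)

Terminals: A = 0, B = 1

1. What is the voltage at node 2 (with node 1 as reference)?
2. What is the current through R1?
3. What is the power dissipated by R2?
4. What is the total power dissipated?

Nodal analysis, taking node 1 as the 0 V reference.
Source V1 fixes V_0 = 10 V.
KCL at each unknown node (sum of currents leaving = 0; resistances in Ω):
  Node 2: (V_2 - 0)/47000 + (V_2 - 10)/43 = 0
Collecting terms: 0.02328 × V_2 = 0.2326  =>  V_2 = 9.991 V
Part 1:
  Read off the nodal solution: V_2 = 9.991 V
Part 2:
  I_R1 = (V_0 - V_1)/R1 = (10 - 0)/5100 = 0.001961 A
  Magnitude: I_R1 = 0.001961 A
Part 3:
  I_R2 = (V_1 - V_2)/R2 = (0 - 9.991)/47000 = -0.0002126 A
  P_R2 = I_R2² × R2 = (-0.0002126)² × 47000 = 0.002124 W
Part 4:
  Power in each resistor, P = (ΔV)²/R:
    P_R1 = (10 - 0)²/5100 = 0.01961 W
    P_R2 = (0 - 9.991)²/47000 = 0.002124 W
    P_R3 = (10 - 9.991)²/43 = 0.000001943 W
  P_total = P_R1 + P_R2 + P_R3 = 0.02173 W

Final answers:
1. V_2 = 9.991 V
2. I_R1 = 0.001961 A
3. P_R2 = 0.002124 W
4. P_total = 0.02173 W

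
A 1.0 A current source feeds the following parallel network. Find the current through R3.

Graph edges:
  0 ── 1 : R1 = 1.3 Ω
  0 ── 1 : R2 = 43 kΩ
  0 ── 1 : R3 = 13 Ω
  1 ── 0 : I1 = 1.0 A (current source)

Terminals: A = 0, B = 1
All resistors sit directly between nodes 0 and 1, so they are in parallel and share one voltage V; the full source current 1 A splits among them.
1/R_par = 1/1.3 + 1/43000 + 1/13 = 0.8462 S  =>  R_par = 1.182 Ω
V = I × R_par = 1 × 1.182 = 1.182 V
I_R3 = V/R3 = 1.182/13 = 0.09091 A

Final answer: 0.09091 A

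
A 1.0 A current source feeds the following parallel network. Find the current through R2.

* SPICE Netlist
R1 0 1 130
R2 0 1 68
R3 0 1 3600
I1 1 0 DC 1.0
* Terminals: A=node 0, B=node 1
All resistors sit directly between nodes 0 and 1, so they are in parallel and share one voltage V; the full source current 1 A splits among them.
1/R_par = 1/130 + 1/68 + 1/3600 = 0.02268 S  =>  R_par = 44.1 Ω
V = I × R_par = 1 × 44.1 = 44.1 V
I_R2 = V/R2 = 44.1/68 = 0.6485 A

Final answer: 0.6485 A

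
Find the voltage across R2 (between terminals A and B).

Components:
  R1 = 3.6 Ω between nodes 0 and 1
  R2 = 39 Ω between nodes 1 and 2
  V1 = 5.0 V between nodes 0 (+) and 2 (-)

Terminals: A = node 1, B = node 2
R1 and R2 are in series across V1 (node 0 → node 1 → node 2), and the output A–B is taken across R2, so this is a voltage divider.
Series current: I = V1/(R1 + R2) = 5/(3.6 + 39) = 5/42.6 = 0.1174 A
V_R2 = I × R2 = V1 × R2/(R1 + R2) = 5 × 39/42.6 = 4.577 V

Final answer: 4.577 V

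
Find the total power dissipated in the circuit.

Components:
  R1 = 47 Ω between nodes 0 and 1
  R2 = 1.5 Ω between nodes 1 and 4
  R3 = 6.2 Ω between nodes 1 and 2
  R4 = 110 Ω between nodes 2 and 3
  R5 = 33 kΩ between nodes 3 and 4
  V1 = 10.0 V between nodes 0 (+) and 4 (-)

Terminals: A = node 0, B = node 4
Nodal analysis, taking node 4 as the 0 V reference.
Source V1 fixes V_0 = 10 V.
KCL at each unknown node (sum of currents leaving = 0; resistances in Ω):
  Node 1: (V_1 - 10)/47 + (V_1 - 0)/1.5 + (V_1 - V_2)/6.2 = 0
  Node 2: (V_2 - V_1)/6.2 + (V_2 - V_3)/110 = 0
  Node 3: (V_3 - V_2)/110 + (V_3 - 0)/33000 = 0
Collecting terms (coefficients in siemens):
  0.8492·V_1 - 0.1613·V_2 = 0.2128
  0.1704·V_2 - 0.1613·V_1 - 0.009091·V_3 = 0
  0.009121·V_3 - 0.009091·V_2 = 0
Solving these 3 simultaneous equations (Gaussian elimination) gives:
  V_1 = 0.3093 V, V_2 = 0.3092 V, V_3 = 0.3082 V
Power in each resistor, P = (ΔV)²/R:
  P_R1 = (10 - 0.3093)²/47 = 1.998 W
  P_R2 = (0.3093 - 0)²/1.5 = 0.06376 W
  P_R3 = (0.3093 - 0.3092)²/6.2 = 0.0000000005407 W
  P_R4 = (0.3092 - 0.3082)²/110 = 0.000000009593 W
  P_R5 = (0.3082 - 0)²/33000 = 0.000002878 W
P_total = P_R1 + P_R2 + P_R3 + P_R4 + P_R5 = 2.062 W

Final answer: 2.062 W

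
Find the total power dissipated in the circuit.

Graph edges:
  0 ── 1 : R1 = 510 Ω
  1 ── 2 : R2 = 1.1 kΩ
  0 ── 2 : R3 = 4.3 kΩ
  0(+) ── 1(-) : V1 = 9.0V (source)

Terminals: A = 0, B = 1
Nodal analysis, taking node 1 as the 0 V reference.
Source V1 fixes V_0 = 9 V.
KCL at each unknown node (sum of currents leaving = 0; resistances in Ω):
  Node 2: (V_2 - 0)/1100 + (V_2 - 9)/4300 = 0
Collecting terms: 0.001142 × V_2 = 0.002093  =>  V_2 = 1.833 V
Power in each resistor, P = (ΔV)²/R:
  P_R1 = (9 - 0)²/510 = 0.1588 W
  P_R2 = (0 - 1.833)²/1100 = 0.003056 W
  P_R3 = (9 - 1.833)²/4300 = 0.01194 W
P_total = P_R1 + P_R2 + P_R3 = 0.1738 W

Final answer: 0.1738 W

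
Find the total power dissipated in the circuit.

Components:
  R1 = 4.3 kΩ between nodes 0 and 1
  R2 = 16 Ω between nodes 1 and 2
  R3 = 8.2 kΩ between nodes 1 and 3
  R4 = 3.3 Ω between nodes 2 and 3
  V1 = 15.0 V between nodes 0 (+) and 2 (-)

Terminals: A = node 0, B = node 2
Nodal analysis, taking node 2 as the 0 V reference.
Source V1 fixes V_0 = 15 V.
KCL at each unknown node (sum of currents leaving = 0; resistances in Ω):
  Node 1: (V_1 - 15)/4300 + (V_1 - 0)/16 + (V_1 - V_3)/8200 = 0
  Node 3: (V_3 - V_1)/8200 + (V_3 - 0)/3.3 = 0
Collecting terms (coefficients in siemens):
  0.06285·V_1 - 0.000122·V_3 = 0.003488
  0.3032·V_3 - 0.000122·V_1 = 0
Determinant D = (0.06285)(0.3032) - (-0.000122)(-0.000122) = 0.01905
V_1 = [(0.003488)(0.3032) - (-0.000122)(0)]/D = 0.0555 V
V_3 = [(0.06285)(0) - (0.003488)(-0.000122)]/D = 0.00002233 V
Power in each resistor, P = (ΔV)²/R:
  P_R1 = (15 - 0.0555)²/4300 = 0.05194 W
  P_R2 = (0.0555 - 0)²/16 = 0.0001925 W
  P_R3 = (0.0555 - 0.00002233)²/8200 = 0.0000003753 W
  P_R4 = (0 - 0.00002233)²/3.3 = 0.000000000151 W
P_total = P_R1 + P_R2 + P_R3 + P_R4 = 0.05213 W

Final answer: 0.05213 W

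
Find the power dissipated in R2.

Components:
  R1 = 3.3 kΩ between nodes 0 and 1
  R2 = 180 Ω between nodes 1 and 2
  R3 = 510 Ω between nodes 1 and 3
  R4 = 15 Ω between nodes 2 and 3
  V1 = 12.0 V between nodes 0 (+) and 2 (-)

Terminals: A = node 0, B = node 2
Nodal analysis, taking node 2 as the 0 V reference.
Source V1 fixes V_0 = 12 V.
KCL at each unknown node (sum of currents leaving = 0; resistances in Ω):
  Node 1: (V_1 - 12)/3300 + (V_1 - 0)/180 + (V_1 - V_3)/510 = 0
  Node 3: (V_3 - V_1)/510 + (V_3 - 0)/15 = 0
Collecting terms (coefficients in siemens):
  0.007819·V_1 - 0.001961·V_3 = 0.003636
  0.06863·V_3 - 0.001961·V_1 = 0
Determinant D = (0.007819)(0.06863) - (-0.001961)(-0.001961) = 0.0005328
V_1 = [(0.003636)(0.06863) - (-0.001961)(0)]/D = 0.4684 V
V_3 = [(0.007819)(0) - (0.003636)(-0.001961)]/D = 0.01338 V
I_R2 = (V_1 - V_2)/R2 = (0.4684 - 0)/180 = 0.002602 A
P_R2 = I_R2² × R2 = (0.002602)² × 180 = 0.001219 W

Final answer: 0.001219 W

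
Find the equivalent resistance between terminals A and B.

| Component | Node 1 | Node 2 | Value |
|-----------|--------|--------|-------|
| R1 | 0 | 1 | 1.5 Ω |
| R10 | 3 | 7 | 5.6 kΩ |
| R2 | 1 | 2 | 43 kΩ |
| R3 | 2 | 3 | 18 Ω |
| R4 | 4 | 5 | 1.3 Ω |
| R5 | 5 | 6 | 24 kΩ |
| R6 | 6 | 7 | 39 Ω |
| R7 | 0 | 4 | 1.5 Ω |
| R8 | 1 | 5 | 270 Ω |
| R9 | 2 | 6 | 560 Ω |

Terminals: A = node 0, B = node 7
The network is not a plain series/parallel combination. Inject a 1 A test current into terminal A (node 0) and return it from terminal B (node 7); then R_eq = V_A / (1 A).
Nodal analysis, taking node 7 as the 0 V reference.
Current source I_test pushes 1 A into node 0 and draws it out of node 7.
KCL at each unknown node (sum of currents leaving = 0; resistances in Ω):
  Node 0: (V_0 - V_1)/1.5 + (V_0 - V_4)/1.5 - 1 = 0
  Node 1: (V_1 - V_0)/1.5 + (V_1 - V_2)/43000 + (V_1 - V_5)/270 = 0
  Node 2: (V_2 - V_1)/43000 + (V_2 - V_3)/18 + (V_2 - V_6)/560 = 0
  Node 3: (V_3 - V_2)/18 + (V_3 - 0)/5600 = 0
  Node 4: (V_4 - V_0)/1.5 + (V_4 - V_5)/1.3 = 0
  Node 5: (V_5 - V_1)/270 + (V_5 - V_4)/1.3 + (V_5 - V_6)/24000 = 0
  Node 6: (V_6 - V_2)/560 + (V_6 - V_5)/24000 + (V_6 - 0)/39 = 0
Collecting terms (coefficients in siemens):
  1.333·V_0 - 0.6667·V_1 - 0.6667·V_4 = 1
  0.6704·V_1 - 0.6667·V_0 - 0.00002326·V_2 - 0.003704·V_5 = 0
  0.05736·V_2 - 0.00002326·V_1 - 0.05556·V_3 - 0.001786·V_6 = 0
  0.05573·V_3 - 0.05556·V_2 = 0
  1.436·V_4 - 0.6667·V_0 - 0.7692·V_5 = 0
  0.773·V_5 - 0.003704·V_1 - 0.7692·V_4 - 0.00004167·V_6 = 0
  0.02747·V_6 - 0.001786·V_2 - 0.00004167·V_5 = 0
Solving these 7 simultaneous equations (Gaussian elimination) gives:
  V_0 = 15510 V, V_1 = 15500 V, V_2 = 215.2 V, V_3 = 214.5 V
  V_4 = 15500 V, V_5 = 15500 V, V_6 = 37.51 V
R_eq = V_0 / 1 A = 15510 Ω = 15.51 kΩ

Final answer: 15.51 kΩ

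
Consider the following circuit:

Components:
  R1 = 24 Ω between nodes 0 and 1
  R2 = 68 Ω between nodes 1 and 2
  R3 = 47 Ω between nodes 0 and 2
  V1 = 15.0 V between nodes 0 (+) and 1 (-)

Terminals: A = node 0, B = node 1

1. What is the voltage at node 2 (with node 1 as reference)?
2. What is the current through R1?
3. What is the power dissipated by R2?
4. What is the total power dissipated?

Nodal analysis, taking node 1 as the 0 V reference.
Source V1 fixes V_0 = 15 V.
KCL at each unknown node (sum of currents leaving = 0; resistances in Ω):
  Node 2: (V_2 - 0)/68 + (V_2 - 15)/47 = 0
Collecting terms: 0.03598 × V_2 = 0.3191  =>  V_2 = 8.87 V
Part 1:
  Read off the nodal solution: V_2 = 8.87 V
Part 2:
  I_R1 = (V_0 - V_1)/R1 = (15 - 0)/24 = 0.625 A
  Magnitude: I_R1 = 0.625 A
Part 3:
  I_R2 = (V_1 - V_2)/R2 = (0 - 8.87)/68 = -0.1304 A
  P_R2 = I_R2² × R2 = (-0.1304)² × 68 = 1.157 W
Part 4:
  Power in each resistor, P = (ΔV)²/R:
    P_R1 = (15 - 0)²/24 = 9.375 W
    P_R2 = (0 - 8.87)²/68 = 1.157 W
    P_R3 = (15 - 8.87)²/47 = 0.7996 W
  P_total = P_R1 + P_R2 + P_R3 = 11.33 W

Final answers:
1. V_2 = 8.87 V
2. I_R1 = 0.625 A
3. P_R2 = 1.157 W
4. P_total = 11.33 W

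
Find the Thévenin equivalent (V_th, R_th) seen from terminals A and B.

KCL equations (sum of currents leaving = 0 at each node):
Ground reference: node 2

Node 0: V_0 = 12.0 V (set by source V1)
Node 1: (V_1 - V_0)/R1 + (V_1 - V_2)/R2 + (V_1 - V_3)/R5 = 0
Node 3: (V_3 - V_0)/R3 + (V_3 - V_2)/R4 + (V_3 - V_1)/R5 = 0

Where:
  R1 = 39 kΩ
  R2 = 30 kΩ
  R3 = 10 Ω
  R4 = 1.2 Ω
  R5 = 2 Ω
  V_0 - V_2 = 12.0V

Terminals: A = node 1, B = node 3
Step 1 — V_th is the open-circuit voltage V_A - V_B (nothing connected across the terminals).
Nodal analysis, taking node 2 as the 0 V reference.
Source V1 fixes V_0 = 12 V.
KCL at each unknown node (sum of currents leaving = 0; resistances in Ω):
  Node 1: (V_1 - 12)/39000 + (V_1 - 0)/30000 + (V_1 - V_3)/2 = 0
  Node 3: (V_3 - 12)/10 + (V_3 - 0)/1.2 + (V_3 - V_1)/2 = 0
Collecting terms (coefficients in siemens):
  0.5001·V_1 - 0.5·V_3 = 0.0003077
  1.433·V_3 - 0.5·V_1 = 1.2
Determinant D = (0.5001)(1.433) - (-0.5)(-0.5) = 0.4668
V_1 = [(0.0003077)(1.433) - (-0.5)(1.2)]/D = 1.286 V
V_3 = [(0.5001)(1.2) - (0.0003077)(-0.5)]/D = 1.286 V
V_th = V_1 - V_3 = 1.286 - 1.286 = 0.0004637 V
Step 2 — R_th: zero the source — replace V1 by a short circuit (node 2 merges into node 0) — and find the resistance seen between A (node 1) and B (node 3).
Reduce the network between node 1 (A) and node 3 (B) by series/parallel combination:
  Rp1 = R1 ‖ R2 (parallel, both between nodes 0 and 1) = 1/(1/39000 + 1/30000) = 16960 Ω
  Rp2 = R3 ‖ R4 (parallel, both between nodes 0 and 3) = 1/(1/10 + 1/1.2) = 1.071 Ω
  Rs1 = Rp1 + Rp2 (series, joined only at node 0) = 16960 + 1.071 = 16960 Ω
  Rp3 = R5 ‖ Rs1 (parallel, both between nodes 1 and 3) = 1/(1/2 + 1/16960) = 2 Ω
R_th = 2 Ω

Final answer: V_th = 0.0004637 V, R_th = 2 Ω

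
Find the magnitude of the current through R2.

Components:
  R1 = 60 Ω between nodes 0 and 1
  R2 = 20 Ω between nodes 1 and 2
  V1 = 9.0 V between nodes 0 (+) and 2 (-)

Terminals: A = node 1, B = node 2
Nodal analysis, taking node 2 as the 0 V reference.
Source V1 fixes V_0 = 9 V.
KCL at each unknown node (sum of currents leaving = 0; resistances in Ω):
  Node 1: (V_1 - 9)/60 + (V_1 - 0)/20 = 0
Collecting terms: 0.06667 × V_1 = 0.15  =>  V_1 = 2.25 V
I_R2 = (V_1 - V_2)/R2 = (2.25 - 0)/20 = 0.1125 A
|I_R2| = 0.1125 A

Final answer: |I_R2| = 0.1125 A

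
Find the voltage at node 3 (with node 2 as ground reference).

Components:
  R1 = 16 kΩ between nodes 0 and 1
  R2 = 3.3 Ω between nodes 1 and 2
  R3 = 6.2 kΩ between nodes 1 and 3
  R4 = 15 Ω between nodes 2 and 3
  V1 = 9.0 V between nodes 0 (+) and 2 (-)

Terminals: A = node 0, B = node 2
Nodal analysis, taking node 2 as the 0 V reference.
Source V1 fixes V_0 = 9 V.
KCL at each unknown node (sum of currents leaving = 0; resistances in Ω):
  Node 1: (V_1 - 9)/16000 + (V_1 - 0)/3.3 + (V_1 - V_3)/6200 = 0
  Node 3: (V_3 - V_1)/6200 + (V_3 - 0)/15 = 0
Collecting terms (coefficients in siemens):
  0.3033·V_1 - 0.0001613·V_3 = 0.0005625
  0.06683·V_3 - 0.0001613·V_1 = 0
Determinant D = (0.3033)(0.06683) - (-0.0001613)(-0.0001613) = 0.02027
V_1 = [(0.0005625)(0.06683) - (-0.0001613)(0)]/D = 0.001855 V
V_3 = [(0.3033)(0) - (0.0005625)(-0.0001613)]/D = 0.000004477 V
The requested potential is V_3 = 0.000004477 V.

Final answer: V_3 = 4.477e-06 V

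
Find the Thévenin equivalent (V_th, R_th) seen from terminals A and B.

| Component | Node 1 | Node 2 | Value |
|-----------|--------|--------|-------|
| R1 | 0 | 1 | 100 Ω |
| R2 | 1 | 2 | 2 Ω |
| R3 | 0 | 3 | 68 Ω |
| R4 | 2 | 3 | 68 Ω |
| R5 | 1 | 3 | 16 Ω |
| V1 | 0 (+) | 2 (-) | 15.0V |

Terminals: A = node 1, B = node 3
Step 1 — V_th is the open-circuit voltage V_A - V_B (nothing connected across the terminals).
Nodal analysis, taking node 2 as the 0 V reference.
Source V1 fixes V_0 = 15 V.
KCL at each unknown node (sum of currents leaving = 0; resistances in Ω):
  Node 1: (V_1 - 15)/100 + (V_1 - 0)/2 + (V_1 - V_3)/16 = 0
  Node 3: (V_3 - 15)/68 + (V_3 - 0)/68 + (V_3 - V_1)/16 = 0
Collecting terms (coefficients in siemens):
  0.5725·V_1 - 0.0625·V_3 = 0.15
  0.09191·V_3 - 0.0625·V_1 = 0.2206
Determinant D = (0.5725)(0.09191) - (-0.0625)(-0.0625) = 0.04871
V_1 = [(0.15)(0.09191) - (-0.0625)(0.2206)]/D = 0.566 V
V_3 = [(0.5725)(0.2206) - (0.15)(-0.0625)]/D = 2.785 V
V_th = V_1 - V_3 = 0.566 - 2.785 = -2.219 V
Step 2 — R_th: zero the source — replace V1 by a short circuit (node 2 merges into node 0) — and find the resistance seen between A (node 1) and B (node 3).
Reduce the network between node 1 (A) and node 3 (B) by series/parallel combination:
  Rp1 = R1 ‖ R2 (parallel, both between nodes 0 and 1) = 1/(1/100 + 1/2) = 1.961 Ω
  Rp2 = R3 ‖ R4 (parallel, both between nodes 0 and 3) = 1/(1/68 + 1/68) = 34 Ω
  Rs1 = Rp1 + Rp2 (series, joined only at node 0) = 1.961 + 34 = 35.96 Ω
  Rp3 = R5 ‖ Rs1 (parallel, both between nodes 1 and 3) = 1/(1/16 + 1/35.96) = 11.07 Ω
R_th = 11.07 Ω

Final answer: V_th = -2.219 V, R_th = 11.07 Ω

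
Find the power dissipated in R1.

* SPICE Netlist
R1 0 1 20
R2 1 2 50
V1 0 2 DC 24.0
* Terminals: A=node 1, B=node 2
Nodal analysis, taking node 2 as the 0 V reference.
Source V1 fixes V_0 = 24 V.
KCL at each unknown node (sum of currents leaving = 0; resistances in Ω):
  Node 1: (V_1 - 24)/20 + (V_1 - 0)/50 = 0
Collecting terms: 0.07 × V_1 = 1.2  =>  V_1 = 17.14 V
I_R1 = (V_0 - V_1)/R1 = (24 - 17.14)/20 = 0.3429 A
P_R1 = I_R1² × R1 = (0.3429)² × 20 = 2.351 W

Final answer: 2.351 W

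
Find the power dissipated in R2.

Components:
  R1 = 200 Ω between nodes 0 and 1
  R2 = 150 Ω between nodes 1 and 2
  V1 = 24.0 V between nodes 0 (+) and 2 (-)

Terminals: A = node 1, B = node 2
Nodal analysis, taking node 2 as the 0 V reference.
Source V1 fixes V_0 = 24 V.
KCL at each unknown node (sum of currents leaving = 0; resistances in Ω):
  Node 1: (V_1 - 24)/200 + (V_1 - 0)/150 = 0
Collecting terms: 0.01167 × V_1 = 0.12  =>  V_1 = 10.29 V
I_R2 = (V_1 - V_2)/R2 = (10.29 - 0)/150 = 0.06857 A
P_R2 = I_R2² × R2 = (0.06857)² × 150 = 0.7053 W

Final answer: 0.7053 W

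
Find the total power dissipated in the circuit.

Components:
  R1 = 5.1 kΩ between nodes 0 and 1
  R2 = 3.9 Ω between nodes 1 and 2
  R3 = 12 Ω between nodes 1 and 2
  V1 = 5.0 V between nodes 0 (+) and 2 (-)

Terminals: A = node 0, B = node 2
Nodal analysis, taking node 2 as the 0 V reference.
Source V1 fixes V_0 = 5 V.
KCL at each unknown node (sum of currents leaving = 0; resistances in Ω):
  Node 1: (V_1 - 5)/5100 + (V_1 - 0)/3.9 + (V_1 - 0)/12 = 0
Collecting terms: 0.3399 × V_1 = 0.0009804  =>  V_1 = 0.002884 V
Power in each resistor, P = (ΔV)²/R:
  P_R1 = (5 - 0.002884)²/5100 = 0.004896 W
  P_R2 = (0.002884 - 0)²/3.9 = 0.000002133 W
  P_R3 = (0.002884 - 0)²/12 = 0.0000006931 W
P_total = P_R1 + P_R2 + P_R3 = 0.004899 W

Final answer: 0.004899 W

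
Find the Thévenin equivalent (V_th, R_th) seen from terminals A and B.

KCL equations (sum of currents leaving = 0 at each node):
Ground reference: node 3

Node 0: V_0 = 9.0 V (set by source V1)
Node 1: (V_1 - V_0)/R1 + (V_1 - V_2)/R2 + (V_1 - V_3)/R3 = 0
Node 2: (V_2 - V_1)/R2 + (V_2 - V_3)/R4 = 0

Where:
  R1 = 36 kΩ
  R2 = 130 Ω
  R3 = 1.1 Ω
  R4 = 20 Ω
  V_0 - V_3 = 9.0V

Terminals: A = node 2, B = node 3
Step 1 — V_th is the open-circuit voltage V_A - V_B (nothing connected across the terminals).
Nodal analysis, taking node 3 as the 0 V reference.
Source V1 fixes V_0 = 9 V.
KCL at each unknown node (sum of currents leaving = 0; resistances in Ω):
  Node 1: (V_1 - 9)/36000 + (V_1 - V_2)/130 + (V_1 - 0)/1.1 = 0
  Node 2: (V_2 - V_1)/130 + (V_2 - 0)/20 = 0
Collecting terms (coefficients in siemens):
  0.9168·V_1 - 0.007692·V_2 = 0.00025
  0.05769·V_2 - 0.007692·V_1 = 0
Determinant D = (0.9168)(0.05769) - (-0.007692)(-0.007692) = 0.05283
V_1 = [(0.00025)(0.05769) - (-0.007692)(0)]/D = 0.000273 V
V_2 = [(0.9168)(0) - (0.00025)(-0.007692)]/D = 0.0000364 V
V_th = V_2 - V_3 = 0.0000364 - 0 = 0.0000364 V
Step 2 — R_th: zero the source — replace V1 by a short circuit (node 3 merges into node 0) — and find the resistance seen between A (node 2) and B (node 0).
Reduce the network between node 2 (A) and node 0 (B) by series/parallel combination:
  Rp1 = R1 ‖ R3 (parallel, both between nodes 0 and 1) = 1/(1/36000 + 1/1.1) = 1.1 Ω
  Rs1 = R2 + Rp1 (series, joined only at node 1) = 130 + 1.1 = 131.1 Ω
  Rp2 = R4 ‖ Rs1 (parallel, both between nodes 0 and 2) = 1/(1/20 + 1/131.1) = 17.35 Ω
R_th = 17.35 Ω

Final answer: V_th = 3.64e-05 V, R_th = 17.35 Ω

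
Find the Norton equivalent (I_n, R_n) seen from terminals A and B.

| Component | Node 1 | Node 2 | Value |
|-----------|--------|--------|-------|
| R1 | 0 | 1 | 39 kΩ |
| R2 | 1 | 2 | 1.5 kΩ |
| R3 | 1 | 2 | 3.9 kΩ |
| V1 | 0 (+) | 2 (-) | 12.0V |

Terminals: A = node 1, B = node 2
Find the Thévenin equivalent first; then I_n = V_th/R_th and R_n = R_th.
Step 1 — V_th is the open-circuit voltage V_A - V_B (nothing connected across the terminals).
Nodal analysis, taking node 2 as the 0 V reference.
Source V1 fixes V_0 = 12 V.
KCL at each unknown node (sum of currents leaving = 0; resistances in Ω):
  Node 1: (V_1 - 12)/39000 + (V_1 - 0)/1500 + (V_1 - 0)/3900 = 0
Collecting terms: 0.0009487 × V_1 = 0.0003077  =>  V_1 = 0.3243 V
V_th = V_1 - V_2 = 0.3243 - 0 = 0.3243 V
Step 2 — R_th: zero the source — replace V1 by a short circuit (node 2 merges into node 0) — and find the resistance seen between A (node 1) and B (node 0).
Reduce the network between node 1 (A) and node 0 (B) by series/parallel combination:
  Rp1 = R1 ‖ R2 ‖ R3 (parallel, all between nodes 0 and 1) = 1/(1/39000 + 1/1500 + 1/3900) = 1054 Ω
R_th = 1.054 kΩ
I_n = V_th/R_th = 0.3243/1054 = 0.0003077 A, and R_n = R_th = 1.054 kΩ

Final answer: I_n = 0.0003077 A, R_n = 1.054 kΩ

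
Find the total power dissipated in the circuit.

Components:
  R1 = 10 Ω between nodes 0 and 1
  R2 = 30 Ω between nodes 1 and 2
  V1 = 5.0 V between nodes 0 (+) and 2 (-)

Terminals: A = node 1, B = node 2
Nodal analysis, taking node 2 as the 0 V reference.
Source V1 fixes V_0 = 5 V.
KCL at each unknown node (sum of currents leaving = 0; resistances in Ω):
  Node 1: (V_1 - 5)/10 + (V_1 - 0)/30 = 0
Collecting terms: 0.1333 × V_1 = 0.5  =>  V_1 = 3.75 V
Power in each resistor, P = (ΔV)²/R:
  P_R1 = (5 - 3.75)²/10 = 0.1562 W
  P_R2 = (3.75 - 0)²/30 = 0.4688 W
P_total = P_R1 + P_R2 = 0.625 W

Final answer: 0.625 W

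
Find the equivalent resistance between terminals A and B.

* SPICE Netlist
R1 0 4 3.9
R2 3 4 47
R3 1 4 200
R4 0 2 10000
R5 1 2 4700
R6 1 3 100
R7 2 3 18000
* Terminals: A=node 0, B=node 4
The network is not a plain series/parallel combination. Inject a 1 A test current into terminal A (node 0) and return it from terminal B (node 4); then R_eq = V_A / (1 A).
Nodal analysis, taking node 4 as the 0 V reference.
Current source I_test pushes 1 A into node 0 and draws it out of node 4.
KCL at each unknown node (sum of currents leaving = 0; resistances in Ω):
  Node 0: (V_0 - 0)/3.9 + (V_0 - V_2)/10000 - 1 = 0
  Node 1: (V_1 - 0)/200 + (V_1 - V_2)/4700 + (V_1 - V_3)/100 = 0
  Node 2: (V_2 - V_0)/10000 + (V_2 - V_1)/4700 + (V_2 - V_3)/18000 = 0
  Node 3: (V_3 - V_1)/100 + (V_3 - V_2)/18000 + (V_3 - 0)/47 = 0
Collecting terms (coefficients in siemens):
  0.2565·V_0 - 0.0001·V_2 = 1
  0.01521·V_1 - 0.0002128·V_2 - 0.01·V_3 = 0
  0.0003683·V_2 - 0.0001·V_0 - 0.0002128·V_1 - 0.00005556·V_3 = 0
  0.03133·V_3 - 0.01·V_1 - 0.00005556·V_2 = 0
Solving these 4 simultaneous equations (Gaussian elimination) gives:
  V_0 = 3.899 V, V_1 = 0.02055 V, V_2 = 1.072 V, V_3 = 0.008459 V
R_eq = V_0 / 1 A = 3.899 Ω

Final answer: 3.899 Ω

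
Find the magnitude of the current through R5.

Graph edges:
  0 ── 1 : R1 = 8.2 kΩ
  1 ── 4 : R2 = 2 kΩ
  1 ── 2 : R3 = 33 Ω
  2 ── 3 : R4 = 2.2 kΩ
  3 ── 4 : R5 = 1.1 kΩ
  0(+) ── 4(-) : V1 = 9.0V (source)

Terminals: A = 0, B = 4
Nodal analysis, taking node 4 as the 0 V reference.
Source V1 fixes V_0 = 9 V.
KCL at each unknown node (sum of currents leaving = 0; resistances in Ω):
  Node 1: (V_1 - 9)/8200 + (V_1 - 0)/2000 + (V_1 - V_2)/33 = 0
  Node 2: (V_2 - V_1)/33 + (V_2 - V_3)/2200 = 0
  Node 3: (V_3 - V_2)/2200 + (V_3 - 0)/1100 = 0
Collecting terms (coefficients in siemens):
  0.03092·V_1 - 0.0303·V_2 = 0.001098
  0.03076·V_2 - 0.0303·V_1 - 0.0004545·V_3 = 0
  0.001364·V_3 - 0.0004545·V_2 = 0
Solving these 3 simultaneous equations (Gaussian elimination) gives:
  V_1 = 1.19 V, V_2 = 1.179 V, V_3 = 0.3929 V
I_R5 = (V_3 - V_4)/R5 = (0.3929 - 0)/1100 = 0.0003572 A
|I_R5| = 0.0003572 A

Final answer: |I_R5| = 0.0003572 A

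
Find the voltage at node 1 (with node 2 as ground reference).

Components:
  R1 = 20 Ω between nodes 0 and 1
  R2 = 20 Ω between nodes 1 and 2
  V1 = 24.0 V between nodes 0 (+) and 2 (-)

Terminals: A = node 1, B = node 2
Nodal analysis, taking node 2 as the 0 V reference.
Source V1 fixes V_0 = 24 V.
KCL at each unknown node (sum of currents leaving = 0; resistances in Ω):
  Node 1: (V_1 - 24)/20 + (V_1 - 0)/20 = 0
Collecting terms: 0.1 × V_1 = 1.2  =>  V_1 = 12 V
The requested potential is V_1 = 12 V.

Final answer: V_1 = 12 V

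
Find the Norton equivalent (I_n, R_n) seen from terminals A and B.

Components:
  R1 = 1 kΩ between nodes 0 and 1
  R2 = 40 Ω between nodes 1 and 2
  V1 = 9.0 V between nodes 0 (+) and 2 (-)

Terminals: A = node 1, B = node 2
Find the Thévenin equivalent first; then I_n = V_th/R_th and R_n = R_th.
Step 1 — V_th is the open-circuit voltage V_A - V_B (nothing connected across the terminals).
Nodal analysis, taking node 2 as the 0 V reference.
Source V1 fixes V_0 = 9 V.
KCL at each unknown node (sum of currents leaving = 0; resistances in Ω):
  Node 1: (V_1 - 9)/1000 + (V_1 - 0)/40 = 0
Collecting terms: 0.026 × V_1 = 0.009  =>  V_1 = 0.3462 V
V_th = V_1 - V_2 = 0.3462 - 0 = 0.3462 V
Step 2 — R_th: zero the source — replace V1 by a short circuit (node 2 merges into node 0) — and find the resistance seen between A (node 1) and B (node 0).
Reduce the network between node 1 (A) and node 0 (B) by series/parallel combination:
  Rp1 = R1 ‖ R2 (parallel, both between nodes 0 and 1) = 1/(1/1000 + 1/40) = 38.46 Ω
R_th = 38.46 Ω
I_n = V_th/R_th = 0.3462/38.46 = 0.009 A, and R_n = R_th = 38.46 Ω

Final answer: I_n = 0.009 A, R_n = 38.46 Ω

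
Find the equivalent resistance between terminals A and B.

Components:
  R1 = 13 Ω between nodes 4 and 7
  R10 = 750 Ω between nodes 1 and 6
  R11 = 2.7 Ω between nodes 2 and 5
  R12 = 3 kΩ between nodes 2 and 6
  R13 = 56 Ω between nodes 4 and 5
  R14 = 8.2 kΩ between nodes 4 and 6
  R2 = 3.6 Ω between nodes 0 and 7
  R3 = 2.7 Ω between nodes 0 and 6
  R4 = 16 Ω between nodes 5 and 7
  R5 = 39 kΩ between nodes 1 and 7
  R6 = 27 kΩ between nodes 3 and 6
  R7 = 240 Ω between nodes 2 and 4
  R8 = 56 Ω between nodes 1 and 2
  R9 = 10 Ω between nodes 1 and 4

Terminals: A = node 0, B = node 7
The network is not a plain series/parallel combination. Inject a 1 A test current into terminal A (node 0) and return it from terminal B (node 7); then R_eq = V_A / (1 A).
Nodal analysis, taking node 7 as the 0 V reference.
Current source I_test pushes 1 A into node 0 and draws it out of node 7.
KCL at each unknown node (sum of currents leaving = 0; resistances in Ω):
  Node 0: (V_0 - 0)/3.6 + (V_0 - V_6)/2.7 - 1 = 0
  Node 1: (V_1 - 0)/39000 + (V_1 - V_2)/56 + (V_1 - V_4)/10 + (V_1 - V_6)/750 = 0
  Node 2: (V_2 - V_1)/56 + (V_2 - V_4)/240 + (V_2 - V_5)/2.7 + (V_2 - V_6)/3000 = 0
  Node 3: (V_3 - V_6)/27000 = 0
  Node 4: (V_4 - V_1)/10 + (V_4 - V_2)/240 + (V_4 - 0)/13 + (V_4 - V_5)/56 + (V_4 - V_6)/8200 = 0
  Node 5: (V_5 - V_2)/2.7 + (V_5 - V_4)/56 + (V_5 - 0)/16 = 0
  Node 6: (V_6 - V_0)/2.7 + (V_6 - V_1)/750 + (V_6 - V_2)/3000 + (V_6 - V_3)/27000 + (V_6 - V_4)/8200 = 0
Collecting terms (coefficients in siemens):
  0.6481·V_0 - 0.3704·V_6 = 1
  0.1192·V_1 - 0.01786·V_2 - 0.1·V_4 - 0.001333·V_6 = 0
  0.3927·V_2 - 0.01786·V_1 - 0.004167·V_4 - 0.3704·V_5 - 0.0003333·V_6 = 0
  0.00003704·V_3 - 0.00003704·V_6 = 0
  0.1991·V_4 - 0.1·V_1 - 0.004167·V_2 - 0.01786·V_5 - 0.000122·V_6 = 0
  0.4507·V_5 - 0.3704·V_2 - 0.01786·V_4 = 0
  0.3722·V_6 - 0.3704·V_0 - 0.001333·V_1 - 0.0003333·V_2 - 0.00003704·V_3 - 0.000122·V_4 = 0
Solving these 7 simultaneous equations (Gaussian elimination) gives:
  V_0 = 3.578 V, V_1 = 0.089 V, V_2 = 0.0423 V, V_3 = 3.561 V
  V_4 = 0.05107 V, V_5 = 0.03678 V, V_6 = 3.561 V
R_eq = V_0 / 1 A = 3.578 Ω

Final answer: 3.578 Ω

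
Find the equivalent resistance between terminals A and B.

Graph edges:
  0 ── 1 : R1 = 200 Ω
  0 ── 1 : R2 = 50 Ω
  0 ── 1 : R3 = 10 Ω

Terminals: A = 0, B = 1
Reduce the network between node 0 (A) and node 1 (B) by series/parallel combination:
  Rp1 = R1 ‖ R2 ‖ R3 (parallel, all between nodes 0 and 1) = 1/(1/200 + 1/50 + 1/10) = 8 Ω
R_eq = 8 Ω

Final answer: 8 Ω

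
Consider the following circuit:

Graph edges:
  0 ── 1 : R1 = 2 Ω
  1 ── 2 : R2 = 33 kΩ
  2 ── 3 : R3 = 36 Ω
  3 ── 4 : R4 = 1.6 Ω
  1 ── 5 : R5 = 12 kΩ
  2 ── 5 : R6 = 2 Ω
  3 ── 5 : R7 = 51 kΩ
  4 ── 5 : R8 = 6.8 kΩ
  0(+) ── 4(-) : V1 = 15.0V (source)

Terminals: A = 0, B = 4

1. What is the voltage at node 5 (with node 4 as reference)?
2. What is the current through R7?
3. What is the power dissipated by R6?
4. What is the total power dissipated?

Nodal analysis, taking node 4 as the 0 V reference.
Source V1 fixes V_0 = 15 V.
KCL at each unknown node (sum of currents leaving = 0; resistances in Ω):
  Node 1: (V_1 - 15)/2 + (V_1 - V_2)/33000 + (V_1 - V_5)/12000 = 0
  Node 2: (V_2 - V_1)/33000 + (V_2 - V_3)/36 + (V_2 - V_5)/2 = 0
  Node 3: (V_3 - V_2)/36 + (V_3 - 0)/1.6 + (V_3 - V_5)/51000 = 0
  Node 5: (V_5 - V_1)/12000 + (V_5 - V_2)/2 + (V_5 - V_3)/51000 + (V_5 - 0)/6800 = 0
Collecting terms (coefficients in siemens):
  0.5001·V_1 - 0.0000303·V_2 - 0.00008333·V_5 = 7.5
  0.5278·V_2 - 0.0000303·V_1 - 0.02778·V_3 - 0.5·V_5 = 0
  0.6528·V_3 - 0.02778·V_2 - 0.00001961·V_5 = 0
  0.5002·V_5 - 0.00008333·V_1 - 0.5·V_2 - 0.00001961·V_3 = 0
Solving these 4 simultaneous equations (Gaussian elimination) gives:
  V_1 = 15 V, V_2 = 0.06339 V, V_3 = 0.002699 V, V_5 = 0.06586 V
Part 1:
  Read off the nodal solution: V_5 = 0.06586 V
Part 2:
  I_R7 = (V_3 - V_5)/R7 = (0.002699 - 0.06586)/51000 = -0.000001238 A
  Magnitude: I_R7 = 0.000001238 A
Part 3:
  I_R6 = (V_2 - V_5)/R6 = (0.06339 - 0.06586)/2 = -0.001233 A
  P_R6 = I_R6² × R6 = (-0.001233)² × 2 = 0.000003042 W
Part 4:
  Power in each resistor, P = (ΔV)²/R:
    P_R1 = (15 - 15)²/2 = 0.000005758 W
    P_R2 = (15 - 0.06339)²/33000 = 0.006758 W
    P_R3 = (0.06339 - 0.002699)²/36 = 0.0001023 W
    P_R4 = (0.002699 - 0)²/1.6 = 0.000004554 W
    P_R5 = (15 - 0.06586)²/12000 = 0.01858 W
    P_R6 = (0.06339 - 0.06586)²/2 = 0.000003042 W
    P_R7 = (0.002699 - 0.06586)²/51000 = 0.00000007821 W
    P_R8 = (0 - 0.06586)²/6800 = 0.0000006378 W
  P_total = P_R1 + P_R2 + P_R3 + P_R4 + P_R5 + P_R6 + P_R7 + P_R8 = 0.02545 W

Final answers:
1. V_5 = 0.06586 V
2. I_R7 = 1.238e-06 A
3. P_R6 = 3.042e-06 W
4. P_total = 0.02545 W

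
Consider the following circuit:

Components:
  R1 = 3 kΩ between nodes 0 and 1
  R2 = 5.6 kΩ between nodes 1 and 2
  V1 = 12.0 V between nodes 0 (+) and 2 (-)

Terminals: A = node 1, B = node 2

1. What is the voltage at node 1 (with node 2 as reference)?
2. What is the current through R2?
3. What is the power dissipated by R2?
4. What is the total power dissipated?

Nodal analysis, taking node 2 as the 0 V reference.
Source V1 fixes V_0 = 12 V.
KCL at each unknown node (sum of currents leaving = 0; resistances in Ω):
  Node 1: (V_1 - 12)/3000 + (V_1 - 0)/5600 = 0
Collecting terms: 0.0005119 × V_1 = 0.004  =>  V_1 = 7.814 V
Part 1:
  Read off the nodal solution: V_1 = 7.814 V
Part 2:
  I_R2 = (V_1 - V_2)/R2 = (7.814 - 0)/5600 = 0.001395 A
  Magnitude: I_R2 = 0.001395 A
Part 3:
  I_R2 = (V_1 - V_2)/R2 = (7.814 - 0)/5600 = 0.001395 A
  P_R2 = I_R2² × R2 = (0.001395)² × 5600 = 0.0109 W
Part 4:
  Power in each resistor, P = (ΔV)²/R:
    P_R1 = (12 - 7.814)²/3000 = 0.005841 W
    P_R2 = (7.814 - 0)²/5600 = 0.0109 W
  P_total = P_R1 + P_R2 = 0.01674 W

Final answers:
1. V_1 = 7.814 V
2. I_R2 = 0.001395 A
3. P_R2 = 0.0109 W
4. P_total = 0.01674 W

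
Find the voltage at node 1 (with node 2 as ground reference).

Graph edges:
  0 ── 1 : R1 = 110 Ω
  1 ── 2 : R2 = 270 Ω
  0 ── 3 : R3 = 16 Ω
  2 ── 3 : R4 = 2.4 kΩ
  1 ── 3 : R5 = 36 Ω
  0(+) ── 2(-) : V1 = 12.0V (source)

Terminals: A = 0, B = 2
Nodal analysis, taking node 2 as the 0 V reference.
Source V1 fixes V_0 = 12 V.
KCL at each unknown node (sum of currents leaving = 0; resistances in Ω):
  Node 1: (V_1 - 12)/110 + (V_1 - 0)/270 + (V_1 - V_3)/36 = 0
  Node 3: (V_3 - 12)/16 + (V_3 - 0)/2400 + (V_3 - V_1)/36 = 0
Collecting terms (coefficients in siemens):
  0.04057·V_1 - 0.02778·V_3 = 0.1091
  0.09069·V_3 - 0.02778·V_1 = 0.75
Determinant D = (0.04057)(0.09069) - (-0.02778)(-0.02778) = 0.002908
V_1 = [(0.1091)(0.09069) - (-0.02778)(0.75)]/D = 10.57 V
V_3 = [(0.04057)(0.75) - (0.1091)(-0.02778)]/D = 11.51 V
The requested potential is V_1 = 10.57 V.

Final answer: V_1 = 10.57 V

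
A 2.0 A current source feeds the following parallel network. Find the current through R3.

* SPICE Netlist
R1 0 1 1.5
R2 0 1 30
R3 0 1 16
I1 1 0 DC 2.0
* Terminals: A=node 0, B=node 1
All resistors sit directly between nodes 0 and 1, so they are in parallel and share one voltage V; the full source current 2 A splits among them.
1/R_par = 1/1.5 + 1/30 + 1/16 = 0.7625 S  =>  R_par = 1.311 Ω
V = I × R_par = 2 × 1.311 = 2.623 V
I_R3 = V/R3 = 2.623/16 = 0.1639 A

Final answer: 0.1639 A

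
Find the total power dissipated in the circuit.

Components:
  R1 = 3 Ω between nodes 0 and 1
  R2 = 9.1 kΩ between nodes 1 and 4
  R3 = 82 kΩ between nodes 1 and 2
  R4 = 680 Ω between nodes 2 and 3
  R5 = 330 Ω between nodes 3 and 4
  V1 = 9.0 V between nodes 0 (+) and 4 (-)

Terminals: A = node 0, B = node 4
Nodal analysis, taking node 4 as the 0 V reference.
Source V1 fixes V_0 = 9 V.
KCL at each unknown node (sum of currents leaving = 0; resistances in Ω):
  Node 1: (V_1 - 9)/3 + (V_1 - 0)/9100 + (V_1 - V_2)/82000 = 0
  Node 2: (V_2 - V_1)/82000 + (V_2 - V_3)/680 = 0
  Node 3: (V_3 - V_2)/680 + (V_3 - 0)/330 = 0
Collecting terms (coefficients in siemens):
  0.3335·V_1 - 0.0000122·V_2 = 3
  0.001483·V_2 - 0.0000122·V_1 - 0.001471·V_3 = 0
  0.004501·V_3 - 0.001471·V_2 = 0
Solving these 3 simultaneous equations (Gaussian elimination) gives:
  V_1 = 8.997 V, V_2 = 0.1095 V, V_3 = 0.03577 V
Power in each resistor, P = (ΔV)²/R:
  P_R1 = (9 - 8.997)²/3 = 0.00000361 W
  P_R2 = (8.997 - 0)²/9100 = 0.008895 W
  P_R3 = (8.997 - 0.1095)²/82000 = 0.0009632 W
  P_R4 = (0.1095 - 0.03577)²/680 = 0.000007988 W
  P_R5 = (0.03577 - 0)²/330 = 0.000003876 W
P_total = P_R1 + P_R2 + P_R3 + P_R4 + P_R5 = 0.009873 W

Final answer: 0.009873 W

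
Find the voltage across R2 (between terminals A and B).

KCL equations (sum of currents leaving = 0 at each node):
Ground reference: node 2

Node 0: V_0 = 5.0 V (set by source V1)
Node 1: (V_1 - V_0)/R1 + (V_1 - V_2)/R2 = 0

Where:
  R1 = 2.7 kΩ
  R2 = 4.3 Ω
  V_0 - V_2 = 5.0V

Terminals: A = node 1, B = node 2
R1 and R2 are in series across V1 (node 0 → node 1 → node 2), and the output A–B is taken across R2, so this is a voltage divider.
Series current: I = V1/(R1 + R2) = 5/(2700 + 4.3) = 5/2704 = 0.001849 A
V_R2 = I × R2 = V1 × R2/(R1 + R2) = 5 × 4.3/2704 = 0.00795 V

Final answer: 0.00795 V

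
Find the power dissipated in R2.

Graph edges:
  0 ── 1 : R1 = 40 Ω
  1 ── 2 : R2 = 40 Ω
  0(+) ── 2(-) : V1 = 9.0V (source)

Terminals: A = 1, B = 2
Nodal analysis, taking node 2 as the 0 V reference.
Source V1 fixes V_0 = 9 V.
KCL at each unknown node (sum of currents leaving = 0; resistances in Ω):
  Node 1: (V_1 - 9)/40 + (V_1 - 0)/40 = 0
Collecting terms: 0.05 × V_1 = 0.225  =>  V_1 = 4.5 V
I_R2 = (V_1 - V_2)/R2 = (4.5 - 0)/40 = 0.1125 A
P_R2 = I_R2² × R2 = (0.1125)² × 40 = 0.5062 W

Final answer: 0.5062 W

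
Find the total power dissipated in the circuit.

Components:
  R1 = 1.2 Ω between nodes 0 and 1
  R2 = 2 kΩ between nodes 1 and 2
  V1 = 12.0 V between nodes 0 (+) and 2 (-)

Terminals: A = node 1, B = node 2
Nodal analysis, taking node 2 as the 0 V reference.
Source V1 fixes V_0 = 12 V.
KCL at each unknown node (sum of currents leaving = 0; resistances in Ω):
  Node 1: (V_1 - 12)/1.2 + (V_1 - 0)/2000 = 0
Collecting terms: 0.8338 × V_1 = 10  =>  V_1 = 11.99 V
Power in each resistor, P = (ΔV)²/R:
  P_R1 = (12 - 11.99)²/1.2 = 0.00004315 W
  P_R2 = (11.99 - 0)²/2000 = 0.07191 W
P_total = P_R1 + P_R2 = 0.07196 W

Final answer: 0.07196 W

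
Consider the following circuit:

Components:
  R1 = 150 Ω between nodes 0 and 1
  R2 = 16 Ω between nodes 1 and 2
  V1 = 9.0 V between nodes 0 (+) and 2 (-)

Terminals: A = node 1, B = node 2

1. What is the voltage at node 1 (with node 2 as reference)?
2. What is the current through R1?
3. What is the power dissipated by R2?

Nodal analysis, taking node 2 as the 0 V reference.
Source V1 fixes V_0 = 9 V.
KCL at each unknown node (sum of currents leaving = 0; resistances in Ω):
  Node 1: (V_1 - 9)/150 + (V_1 - 0)/16 = 0
Collecting terms: 0.06917 × V_1 = 0.06  =>  V_1 = 0.8675 V
Part 1:
  Read off the nodal solution: V_1 = 0.8675 V
Part 2:
  I_R1 = (V_0 - V_1)/R1 = (9 - 0.8675)/150 = 0.05422 A
  Magnitude: I_R1 = 0.05422 A
Part 3:
  I_R2 = (V_1 - V_2)/R2 = (0.8675 - 0)/16 = 0.05422 A
  P_R2 = I_R2² × R2 = (0.05422)² × 16 = 0.04703 W

Final answers:
1. V_1 = 0.8675 V
2. I_R1 = 0.05422 A
3. P_R2 = 0.04703 W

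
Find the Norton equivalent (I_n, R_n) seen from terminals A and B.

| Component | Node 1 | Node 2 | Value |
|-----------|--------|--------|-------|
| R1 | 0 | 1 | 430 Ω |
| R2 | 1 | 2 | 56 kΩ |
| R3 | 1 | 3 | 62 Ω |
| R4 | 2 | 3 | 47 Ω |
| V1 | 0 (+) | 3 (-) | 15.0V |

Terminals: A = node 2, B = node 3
Find the Thévenin equivalent first; then I_n = V_th/R_th and R_n = R_th.
Step 1 — V_th is the open-circuit voltage V_A - V_B (nothing connected across the terminals).
Nodal analysis, taking node 3 as the 0 V reference.
Source V1 fixes V_0 = 15 V.
KCL at each unknown node (sum of currents leaving = 0; resistances in Ω):
  Node 1: (V_1 - 15)/430 + (V_1 - V_2)/56000 + (V_1 - 0)/62 = 0
  Node 2: (V_2 - V_1)/56000 + (V_2 - 0)/47 = 0
Collecting terms (coefficients in siemens):
  0.01847·V_1 - 0.00001786·V_2 = 0.03488
  0.02129·V_2 - 0.00001786·V_1 = 0
Determinant D = (0.01847)(0.02129) - (-0.00001786)(-0.00001786) = 0.0003934
V_1 = [(0.03488)(0.02129) - (-0.00001786)(0)]/D = 1.888 V
V_2 = [(0.01847)(0) - (0.03488)(-0.00001786)]/D = 0.001584 V
V_th = V_2 - V_3 = 0.001584 - 0 = 0.001584 V
Step 2 — R_th: zero the source — replace V1 by a short circuit (node 3 merges into node 0) — and find the resistance seen between A (node 2) and B (node 0).
Reduce the network between node 2 (A) and node 0 (B) by series/parallel combination:
  Rp1 = R1 ‖ R3 (parallel, both between nodes 0 and 1) = 1/(1/430 + 1/62) = 54.19 Ω
  Rs1 = R2 + Rp1 (series, joined only at node 1) = 56000 + 54.19 = 56050 Ω
  Rp2 = R4 ‖ Rs1 (parallel, both between nodes 0 and 2) = 1/(1/47 + 1/56050) = 46.96 Ω
R_th = 46.96 Ω
I_n = V_th/R_th = 0.001584/46.96 = 0.00003372 A, and R_n = R_th = 46.96 Ω

Final answer: I_n = 3.372e-05 A, R_n = 46.96 Ω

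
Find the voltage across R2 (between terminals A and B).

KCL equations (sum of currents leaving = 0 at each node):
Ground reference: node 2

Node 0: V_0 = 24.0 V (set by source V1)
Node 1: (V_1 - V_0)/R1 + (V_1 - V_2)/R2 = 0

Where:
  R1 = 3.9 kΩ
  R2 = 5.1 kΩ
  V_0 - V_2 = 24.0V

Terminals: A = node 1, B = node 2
R1 and R2 are in series across V1 (node 0 → node 1 → node 2), and the output A–B is taken across R2, so this is a voltage divider.
Series current: I = V1/(R1 + R2) = 24/(3900 + 5100) = 24/9000 = 0.002667 A
V_R2 = I × R2 = V1 × R2/(R1 + R2) = 24 × 5100/9000 = 13.6 V

Final answer: 13.6 V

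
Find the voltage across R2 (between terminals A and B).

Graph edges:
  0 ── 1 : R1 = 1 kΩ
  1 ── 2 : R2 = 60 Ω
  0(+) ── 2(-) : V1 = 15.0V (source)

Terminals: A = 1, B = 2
R1 and R2 are in series across V1 (node 0 → node 1 → node 2), and the output A–B is taken across R2, so this is a voltage divider.
Series current: I = V1/(R1 + R2) = 15/(1000 + 60) = 15/1060 = 0.01415 A
V_R2 = I × R2 = V1 × R2/(R1 + R2) = 15 × 60/1060 = 0.8491 V

Final answer: 0.8491 V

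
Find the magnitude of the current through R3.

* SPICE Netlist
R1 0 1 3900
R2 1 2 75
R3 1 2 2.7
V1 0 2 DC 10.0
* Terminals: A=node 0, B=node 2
Nodal analysis, taking node 2 as the 0 V reference.
Source V1 fixes V_0 = 10 V.
KCL at each unknown node (sum of currents leaving = 0; resistances in Ω):
  Node 1: (V_1 - 10)/3900 + (V_1 - 0)/75 + (V_1 - 0)/2.7 = 0
Collecting terms: 0.384 × V_1 = 0.002564  =>  V_1 = 0.006678 V
I_R3 = (V_1 - V_2)/R3 = (0.006678 - 0)/2.7 = 0.002473 A
|I_R3| = 0.002473 A

Final answer: |I_R3| = 0.002473 A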